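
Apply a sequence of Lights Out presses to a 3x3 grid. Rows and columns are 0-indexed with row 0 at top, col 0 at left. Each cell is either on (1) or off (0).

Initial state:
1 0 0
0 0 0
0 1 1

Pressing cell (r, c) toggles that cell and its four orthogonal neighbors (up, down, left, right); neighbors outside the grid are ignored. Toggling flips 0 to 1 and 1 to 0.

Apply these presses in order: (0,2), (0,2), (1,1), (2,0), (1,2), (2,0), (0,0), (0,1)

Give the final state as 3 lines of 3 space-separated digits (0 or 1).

After press 1 at (0,2):
1 1 1
0 0 1
0 1 1

After press 2 at (0,2):
1 0 0
0 0 0
0 1 1

After press 3 at (1,1):
1 1 0
1 1 1
0 0 1

After press 4 at (2,0):
1 1 0
0 1 1
1 1 1

After press 5 at (1,2):
1 1 1
0 0 0
1 1 0

After press 6 at (2,0):
1 1 1
1 0 0
0 0 0

After press 7 at (0,0):
0 0 1
0 0 0
0 0 0

After press 8 at (0,1):
1 1 0
0 1 0
0 0 0

Answer: 1 1 0
0 1 0
0 0 0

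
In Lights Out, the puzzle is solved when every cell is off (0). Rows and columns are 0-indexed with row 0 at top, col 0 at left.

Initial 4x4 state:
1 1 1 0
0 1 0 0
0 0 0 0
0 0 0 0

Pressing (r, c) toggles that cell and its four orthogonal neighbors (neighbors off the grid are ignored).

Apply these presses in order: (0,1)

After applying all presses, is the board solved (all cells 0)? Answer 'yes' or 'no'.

After press 1 at (0,1):
0 0 0 0
0 0 0 0
0 0 0 0
0 0 0 0

Lights still on: 0

Answer: yes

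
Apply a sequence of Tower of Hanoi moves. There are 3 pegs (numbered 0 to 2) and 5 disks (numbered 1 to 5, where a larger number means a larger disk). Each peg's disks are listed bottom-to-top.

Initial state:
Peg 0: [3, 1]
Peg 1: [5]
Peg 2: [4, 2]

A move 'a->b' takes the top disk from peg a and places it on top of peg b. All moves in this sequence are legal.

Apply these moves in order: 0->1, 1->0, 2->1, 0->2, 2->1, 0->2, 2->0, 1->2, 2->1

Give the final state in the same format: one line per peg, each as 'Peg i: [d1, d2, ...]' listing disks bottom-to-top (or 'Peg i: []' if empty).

Answer: Peg 0: [3]
Peg 1: [5, 2, 1]
Peg 2: [4]

Derivation:
After move 1 (0->1):
Peg 0: [3]
Peg 1: [5, 1]
Peg 2: [4, 2]

After move 2 (1->0):
Peg 0: [3, 1]
Peg 1: [5]
Peg 2: [4, 2]

After move 3 (2->1):
Peg 0: [3, 1]
Peg 1: [5, 2]
Peg 2: [4]

After move 4 (0->2):
Peg 0: [3]
Peg 1: [5, 2]
Peg 2: [4, 1]

After move 5 (2->1):
Peg 0: [3]
Peg 1: [5, 2, 1]
Peg 2: [4]

After move 6 (0->2):
Peg 0: []
Peg 1: [5, 2, 1]
Peg 2: [4, 3]

After move 7 (2->0):
Peg 0: [3]
Peg 1: [5, 2, 1]
Peg 2: [4]

After move 8 (1->2):
Peg 0: [3]
Peg 1: [5, 2]
Peg 2: [4, 1]

After move 9 (2->1):
Peg 0: [3]
Peg 1: [5, 2, 1]
Peg 2: [4]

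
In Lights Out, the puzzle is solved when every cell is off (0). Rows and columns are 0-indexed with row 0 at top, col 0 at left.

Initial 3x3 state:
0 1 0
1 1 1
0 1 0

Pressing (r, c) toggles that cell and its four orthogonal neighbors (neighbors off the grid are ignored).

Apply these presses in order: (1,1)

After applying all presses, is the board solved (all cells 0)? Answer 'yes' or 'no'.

After press 1 at (1,1):
0 0 0
0 0 0
0 0 0

Lights still on: 0

Answer: yes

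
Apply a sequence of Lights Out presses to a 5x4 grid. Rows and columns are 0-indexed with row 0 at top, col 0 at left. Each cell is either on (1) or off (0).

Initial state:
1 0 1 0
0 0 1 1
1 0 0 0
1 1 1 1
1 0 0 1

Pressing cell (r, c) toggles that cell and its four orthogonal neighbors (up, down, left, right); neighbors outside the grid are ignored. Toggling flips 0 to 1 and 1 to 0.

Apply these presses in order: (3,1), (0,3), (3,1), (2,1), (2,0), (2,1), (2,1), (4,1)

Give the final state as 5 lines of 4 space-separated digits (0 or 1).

Answer: 1 0 0 1
1 1 1 0
1 0 1 0
0 1 1 1
0 1 1 1

Derivation:
After press 1 at (3,1):
1 0 1 0
0 0 1 1
1 1 0 0
0 0 0 1
1 1 0 1

After press 2 at (0,3):
1 0 0 1
0 0 1 0
1 1 0 0
0 0 0 1
1 1 0 1

After press 3 at (3,1):
1 0 0 1
0 0 1 0
1 0 0 0
1 1 1 1
1 0 0 1

After press 4 at (2,1):
1 0 0 1
0 1 1 0
0 1 1 0
1 0 1 1
1 0 0 1

After press 5 at (2,0):
1 0 0 1
1 1 1 0
1 0 1 0
0 0 1 1
1 0 0 1

After press 6 at (2,1):
1 0 0 1
1 0 1 0
0 1 0 0
0 1 1 1
1 0 0 1

After press 7 at (2,1):
1 0 0 1
1 1 1 0
1 0 1 0
0 0 1 1
1 0 0 1

After press 8 at (4,1):
1 0 0 1
1 1 1 0
1 0 1 0
0 1 1 1
0 1 1 1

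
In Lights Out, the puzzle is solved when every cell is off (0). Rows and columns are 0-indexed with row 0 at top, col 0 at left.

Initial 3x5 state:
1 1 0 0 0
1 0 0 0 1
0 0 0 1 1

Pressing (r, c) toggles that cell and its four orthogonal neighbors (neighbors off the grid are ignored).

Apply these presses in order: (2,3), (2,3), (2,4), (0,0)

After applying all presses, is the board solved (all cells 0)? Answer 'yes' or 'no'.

After press 1 at (2,3):
1 1 0 0 0
1 0 0 1 1
0 0 1 0 0

After press 2 at (2,3):
1 1 0 0 0
1 0 0 0 1
0 0 0 1 1

After press 3 at (2,4):
1 1 0 0 0
1 0 0 0 0
0 0 0 0 0

After press 4 at (0,0):
0 0 0 0 0
0 0 0 0 0
0 0 0 0 0

Lights still on: 0

Answer: yes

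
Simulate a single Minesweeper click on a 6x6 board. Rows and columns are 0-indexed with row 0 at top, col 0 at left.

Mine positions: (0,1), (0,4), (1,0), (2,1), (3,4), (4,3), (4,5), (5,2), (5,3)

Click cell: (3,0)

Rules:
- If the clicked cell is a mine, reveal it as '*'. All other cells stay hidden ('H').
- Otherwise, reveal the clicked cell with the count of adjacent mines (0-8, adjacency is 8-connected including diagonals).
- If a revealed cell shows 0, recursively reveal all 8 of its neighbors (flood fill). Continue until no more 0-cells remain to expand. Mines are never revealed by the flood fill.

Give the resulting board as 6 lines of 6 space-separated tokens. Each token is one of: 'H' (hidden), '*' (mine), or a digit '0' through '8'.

H H H H H H
H H H H H H
H H H H H H
1 H H H H H
H H H H H H
H H H H H H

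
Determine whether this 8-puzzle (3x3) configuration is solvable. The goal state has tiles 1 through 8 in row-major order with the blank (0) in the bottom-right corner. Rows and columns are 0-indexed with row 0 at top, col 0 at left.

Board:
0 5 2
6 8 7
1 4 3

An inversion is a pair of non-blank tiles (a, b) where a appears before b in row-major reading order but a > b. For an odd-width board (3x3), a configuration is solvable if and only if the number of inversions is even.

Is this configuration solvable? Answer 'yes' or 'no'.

Inversions (pairs i<j in row-major order where tile[i] > tile[j] > 0): 16
16 is even, so the puzzle is solvable.

Answer: yes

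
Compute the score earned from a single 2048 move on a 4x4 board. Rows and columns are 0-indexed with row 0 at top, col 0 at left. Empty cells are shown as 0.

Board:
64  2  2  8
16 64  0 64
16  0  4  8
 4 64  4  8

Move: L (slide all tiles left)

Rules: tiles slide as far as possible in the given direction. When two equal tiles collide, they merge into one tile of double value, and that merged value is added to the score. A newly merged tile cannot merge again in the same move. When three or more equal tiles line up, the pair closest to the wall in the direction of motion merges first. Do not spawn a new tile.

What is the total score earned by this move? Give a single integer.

Slide left:
row 0: [64, 2, 2, 8] -> [64, 4, 8, 0]  score +4 (running 4)
row 1: [16, 64, 0, 64] -> [16, 128, 0, 0]  score +128 (running 132)
row 2: [16, 0, 4, 8] -> [16, 4, 8, 0]  score +0 (running 132)
row 3: [4, 64, 4, 8] -> [4, 64, 4, 8]  score +0 (running 132)
Board after move:
 64   4   8   0
 16 128   0   0
 16   4   8   0
  4  64   4   8

Answer: 132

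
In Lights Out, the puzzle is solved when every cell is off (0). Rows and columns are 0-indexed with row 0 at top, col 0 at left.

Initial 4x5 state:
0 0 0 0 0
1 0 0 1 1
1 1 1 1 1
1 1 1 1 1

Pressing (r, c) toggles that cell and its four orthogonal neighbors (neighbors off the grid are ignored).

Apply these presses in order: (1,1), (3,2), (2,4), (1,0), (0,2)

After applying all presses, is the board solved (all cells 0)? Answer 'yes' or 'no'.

Answer: no

Derivation:
After press 1 at (1,1):
0 1 0 0 0
0 1 1 1 1
1 0 1 1 1
1 1 1 1 1

After press 2 at (3,2):
0 1 0 0 0
0 1 1 1 1
1 0 0 1 1
1 0 0 0 1

After press 3 at (2,4):
0 1 0 0 0
0 1 1 1 0
1 0 0 0 0
1 0 0 0 0

After press 4 at (1,0):
1 1 0 0 0
1 0 1 1 0
0 0 0 0 0
1 0 0 0 0

After press 5 at (0,2):
1 0 1 1 0
1 0 0 1 0
0 0 0 0 0
1 0 0 0 0

Lights still on: 6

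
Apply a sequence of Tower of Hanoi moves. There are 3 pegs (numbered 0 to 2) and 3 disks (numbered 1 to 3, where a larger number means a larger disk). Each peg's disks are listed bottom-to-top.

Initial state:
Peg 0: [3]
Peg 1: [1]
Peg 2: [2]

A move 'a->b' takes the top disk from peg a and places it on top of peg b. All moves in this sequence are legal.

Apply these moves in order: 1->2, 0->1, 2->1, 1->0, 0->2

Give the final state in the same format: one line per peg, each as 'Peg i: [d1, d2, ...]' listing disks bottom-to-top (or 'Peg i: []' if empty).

After move 1 (1->2):
Peg 0: [3]
Peg 1: []
Peg 2: [2, 1]

After move 2 (0->1):
Peg 0: []
Peg 1: [3]
Peg 2: [2, 1]

After move 3 (2->1):
Peg 0: []
Peg 1: [3, 1]
Peg 2: [2]

After move 4 (1->0):
Peg 0: [1]
Peg 1: [3]
Peg 2: [2]

After move 5 (0->2):
Peg 0: []
Peg 1: [3]
Peg 2: [2, 1]

Answer: Peg 0: []
Peg 1: [3]
Peg 2: [2, 1]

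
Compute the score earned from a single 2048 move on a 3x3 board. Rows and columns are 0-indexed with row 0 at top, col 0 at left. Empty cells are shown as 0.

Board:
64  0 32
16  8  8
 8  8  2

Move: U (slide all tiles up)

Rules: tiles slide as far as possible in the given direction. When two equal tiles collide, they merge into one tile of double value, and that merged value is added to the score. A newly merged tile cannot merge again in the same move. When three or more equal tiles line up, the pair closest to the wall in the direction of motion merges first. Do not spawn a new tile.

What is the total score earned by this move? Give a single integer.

Answer: 16

Derivation:
Slide up:
col 0: [64, 16, 8] -> [64, 16, 8]  score +0 (running 0)
col 1: [0, 8, 8] -> [16, 0, 0]  score +16 (running 16)
col 2: [32, 8, 2] -> [32, 8, 2]  score +0 (running 16)
Board after move:
64 16 32
16  0  8
 8  0  2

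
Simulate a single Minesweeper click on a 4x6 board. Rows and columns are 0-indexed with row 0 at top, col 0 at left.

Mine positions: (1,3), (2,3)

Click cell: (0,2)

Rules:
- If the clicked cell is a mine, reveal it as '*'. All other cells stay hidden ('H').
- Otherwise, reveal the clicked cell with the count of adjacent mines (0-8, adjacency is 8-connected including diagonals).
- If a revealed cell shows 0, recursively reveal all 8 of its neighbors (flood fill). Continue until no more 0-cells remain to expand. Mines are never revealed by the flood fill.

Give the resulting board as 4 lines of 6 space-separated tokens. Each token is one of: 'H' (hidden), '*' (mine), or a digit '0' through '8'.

H H 1 H H H
H H H H H H
H H H H H H
H H H H H H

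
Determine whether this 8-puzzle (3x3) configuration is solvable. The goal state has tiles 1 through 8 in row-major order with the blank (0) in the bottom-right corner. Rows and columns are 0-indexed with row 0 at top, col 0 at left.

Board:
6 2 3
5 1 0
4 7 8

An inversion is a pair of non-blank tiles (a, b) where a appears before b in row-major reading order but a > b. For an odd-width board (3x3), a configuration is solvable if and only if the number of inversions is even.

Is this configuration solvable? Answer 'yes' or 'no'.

Inversions (pairs i<j in row-major order where tile[i] > tile[j] > 0): 9
9 is odd, so the puzzle is not solvable.

Answer: no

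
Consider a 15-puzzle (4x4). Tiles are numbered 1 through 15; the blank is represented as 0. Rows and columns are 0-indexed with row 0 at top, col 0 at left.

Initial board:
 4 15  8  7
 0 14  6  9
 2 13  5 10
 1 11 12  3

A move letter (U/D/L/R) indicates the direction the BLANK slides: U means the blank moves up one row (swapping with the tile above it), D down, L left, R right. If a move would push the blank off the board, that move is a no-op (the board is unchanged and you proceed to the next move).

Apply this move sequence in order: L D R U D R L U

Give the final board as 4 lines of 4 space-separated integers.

After move 1 (L):
 4 15  8  7
 0 14  6  9
 2 13  5 10
 1 11 12  3

After move 2 (D):
 4 15  8  7
 2 14  6  9
 0 13  5 10
 1 11 12  3

After move 3 (R):
 4 15  8  7
 2 14  6  9
13  0  5 10
 1 11 12  3

After move 4 (U):
 4 15  8  7
 2  0  6  9
13 14  5 10
 1 11 12  3

After move 5 (D):
 4 15  8  7
 2 14  6  9
13  0  5 10
 1 11 12  3

After move 6 (R):
 4 15  8  7
 2 14  6  9
13  5  0 10
 1 11 12  3

After move 7 (L):
 4 15  8  7
 2 14  6  9
13  0  5 10
 1 11 12  3

After move 8 (U):
 4 15  8  7
 2  0  6  9
13 14  5 10
 1 11 12  3

Answer:  4 15  8  7
 2  0  6  9
13 14  5 10
 1 11 12  3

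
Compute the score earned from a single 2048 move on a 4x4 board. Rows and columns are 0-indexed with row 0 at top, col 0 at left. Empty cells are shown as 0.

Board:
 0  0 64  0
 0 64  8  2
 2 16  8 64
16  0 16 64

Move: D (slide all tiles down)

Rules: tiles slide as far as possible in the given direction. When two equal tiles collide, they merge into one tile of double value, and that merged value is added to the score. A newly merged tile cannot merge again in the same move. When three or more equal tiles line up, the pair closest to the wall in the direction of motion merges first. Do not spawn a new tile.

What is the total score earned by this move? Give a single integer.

Answer: 144

Derivation:
Slide down:
col 0: [0, 0, 2, 16] -> [0, 0, 2, 16]  score +0 (running 0)
col 1: [0, 64, 16, 0] -> [0, 0, 64, 16]  score +0 (running 0)
col 2: [64, 8, 8, 16] -> [0, 64, 16, 16]  score +16 (running 16)
col 3: [0, 2, 64, 64] -> [0, 0, 2, 128]  score +128 (running 144)
Board after move:
  0   0   0   0
  0   0  64   0
  2  64  16   2
 16  16  16 128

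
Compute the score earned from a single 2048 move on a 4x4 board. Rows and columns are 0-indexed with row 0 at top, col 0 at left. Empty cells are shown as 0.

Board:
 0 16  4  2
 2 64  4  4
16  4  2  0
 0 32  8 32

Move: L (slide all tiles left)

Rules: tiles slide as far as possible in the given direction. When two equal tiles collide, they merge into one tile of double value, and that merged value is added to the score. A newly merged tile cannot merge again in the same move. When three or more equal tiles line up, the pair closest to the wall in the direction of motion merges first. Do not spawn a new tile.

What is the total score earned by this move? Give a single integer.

Slide left:
row 0: [0, 16, 4, 2] -> [16, 4, 2, 0]  score +0 (running 0)
row 1: [2, 64, 4, 4] -> [2, 64, 8, 0]  score +8 (running 8)
row 2: [16, 4, 2, 0] -> [16, 4, 2, 0]  score +0 (running 8)
row 3: [0, 32, 8, 32] -> [32, 8, 32, 0]  score +0 (running 8)
Board after move:
16  4  2  0
 2 64  8  0
16  4  2  0
32  8 32  0

Answer: 8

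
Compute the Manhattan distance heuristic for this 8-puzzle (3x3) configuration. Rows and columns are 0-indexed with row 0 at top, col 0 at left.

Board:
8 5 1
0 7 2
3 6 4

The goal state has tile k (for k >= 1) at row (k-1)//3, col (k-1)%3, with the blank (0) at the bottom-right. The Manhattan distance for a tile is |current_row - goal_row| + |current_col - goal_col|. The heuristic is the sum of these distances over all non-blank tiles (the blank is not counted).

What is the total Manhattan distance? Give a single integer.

Tile 8: (0,0)->(2,1) = 3
Tile 5: (0,1)->(1,1) = 1
Tile 1: (0,2)->(0,0) = 2
Tile 7: (1,1)->(2,0) = 2
Tile 2: (1,2)->(0,1) = 2
Tile 3: (2,0)->(0,2) = 4
Tile 6: (2,1)->(1,2) = 2
Tile 4: (2,2)->(1,0) = 3
Sum: 3 + 1 + 2 + 2 + 2 + 4 + 2 + 3 = 19

Answer: 19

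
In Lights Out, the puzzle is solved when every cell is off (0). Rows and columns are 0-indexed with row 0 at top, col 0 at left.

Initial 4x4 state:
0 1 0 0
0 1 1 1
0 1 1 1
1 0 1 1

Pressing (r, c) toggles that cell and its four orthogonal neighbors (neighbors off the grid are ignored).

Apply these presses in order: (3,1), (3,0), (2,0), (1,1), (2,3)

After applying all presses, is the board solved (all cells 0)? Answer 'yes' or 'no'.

Answer: yes

Derivation:
After press 1 at (3,1):
0 1 0 0
0 1 1 1
0 0 1 1
0 1 0 1

After press 2 at (3,0):
0 1 0 0
0 1 1 1
1 0 1 1
1 0 0 1

After press 3 at (2,0):
0 1 0 0
1 1 1 1
0 1 1 1
0 0 0 1

After press 4 at (1,1):
0 0 0 0
0 0 0 1
0 0 1 1
0 0 0 1

After press 5 at (2,3):
0 0 0 0
0 0 0 0
0 0 0 0
0 0 0 0

Lights still on: 0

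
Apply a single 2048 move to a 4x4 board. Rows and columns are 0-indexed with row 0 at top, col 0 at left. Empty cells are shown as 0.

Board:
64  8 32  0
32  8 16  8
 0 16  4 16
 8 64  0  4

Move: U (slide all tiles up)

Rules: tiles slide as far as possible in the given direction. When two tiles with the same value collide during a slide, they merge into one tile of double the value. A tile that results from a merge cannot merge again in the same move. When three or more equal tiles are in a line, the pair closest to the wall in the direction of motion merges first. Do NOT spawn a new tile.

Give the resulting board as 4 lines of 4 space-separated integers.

Answer: 64 16 32  8
32 16 16 16
 8 64  4  4
 0  0  0  0

Derivation:
Slide up:
col 0: [64, 32, 0, 8] -> [64, 32, 8, 0]
col 1: [8, 8, 16, 64] -> [16, 16, 64, 0]
col 2: [32, 16, 4, 0] -> [32, 16, 4, 0]
col 3: [0, 8, 16, 4] -> [8, 16, 4, 0]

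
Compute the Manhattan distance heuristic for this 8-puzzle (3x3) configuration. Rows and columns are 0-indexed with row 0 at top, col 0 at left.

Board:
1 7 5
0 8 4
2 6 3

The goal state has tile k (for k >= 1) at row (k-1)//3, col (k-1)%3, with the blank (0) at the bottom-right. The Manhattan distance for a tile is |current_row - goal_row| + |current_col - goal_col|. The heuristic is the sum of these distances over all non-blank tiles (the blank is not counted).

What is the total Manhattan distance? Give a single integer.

Tile 1: (0,0)->(0,0) = 0
Tile 7: (0,1)->(2,0) = 3
Tile 5: (0,2)->(1,1) = 2
Tile 8: (1,1)->(2,1) = 1
Tile 4: (1,2)->(1,0) = 2
Tile 2: (2,0)->(0,1) = 3
Tile 6: (2,1)->(1,2) = 2
Tile 3: (2,2)->(0,2) = 2
Sum: 0 + 3 + 2 + 1 + 2 + 3 + 2 + 2 = 15

Answer: 15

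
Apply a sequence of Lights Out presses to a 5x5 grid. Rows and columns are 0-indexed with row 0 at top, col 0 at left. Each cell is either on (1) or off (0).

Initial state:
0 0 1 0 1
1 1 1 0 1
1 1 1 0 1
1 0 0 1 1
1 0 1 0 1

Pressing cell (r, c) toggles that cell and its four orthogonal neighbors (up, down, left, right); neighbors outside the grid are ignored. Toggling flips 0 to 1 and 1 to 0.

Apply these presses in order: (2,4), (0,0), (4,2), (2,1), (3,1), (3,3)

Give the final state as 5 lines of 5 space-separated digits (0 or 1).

Answer: 1 1 1 0 1
0 0 1 0 0
0 1 0 0 0
0 0 1 0 1
1 0 0 0 1

Derivation:
After press 1 at (2,4):
0 0 1 0 1
1 1 1 0 0
1 1 1 1 0
1 0 0 1 0
1 0 1 0 1

After press 2 at (0,0):
1 1 1 0 1
0 1 1 0 0
1 1 1 1 0
1 0 0 1 0
1 0 1 0 1

After press 3 at (4,2):
1 1 1 0 1
0 1 1 0 0
1 1 1 1 0
1 0 1 1 0
1 1 0 1 1

After press 4 at (2,1):
1 1 1 0 1
0 0 1 0 0
0 0 0 1 0
1 1 1 1 0
1 1 0 1 1

After press 5 at (3,1):
1 1 1 0 1
0 0 1 0 0
0 1 0 1 0
0 0 0 1 0
1 0 0 1 1

After press 6 at (3,3):
1 1 1 0 1
0 0 1 0 0
0 1 0 0 0
0 0 1 0 1
1 0 0 0 1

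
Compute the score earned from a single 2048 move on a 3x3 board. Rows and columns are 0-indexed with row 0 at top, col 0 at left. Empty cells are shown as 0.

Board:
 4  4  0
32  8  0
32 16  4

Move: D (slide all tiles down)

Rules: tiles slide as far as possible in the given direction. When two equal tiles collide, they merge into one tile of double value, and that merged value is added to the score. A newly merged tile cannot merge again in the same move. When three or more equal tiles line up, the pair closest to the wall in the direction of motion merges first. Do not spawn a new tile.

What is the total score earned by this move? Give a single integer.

Slide down:
col 0: [4, 32, 32] -> [0, 4, 64]  score +64 (running 64)
col 1: [4, 8, 16] -> [4, 8, 16]  score +0 (running 64)
col 2: [0, 0, 4] -> [0, 0, 4]  score +0 (running 64)
Board after move:
 0  4  0
 4  8  0
64 16  4

Answer: 64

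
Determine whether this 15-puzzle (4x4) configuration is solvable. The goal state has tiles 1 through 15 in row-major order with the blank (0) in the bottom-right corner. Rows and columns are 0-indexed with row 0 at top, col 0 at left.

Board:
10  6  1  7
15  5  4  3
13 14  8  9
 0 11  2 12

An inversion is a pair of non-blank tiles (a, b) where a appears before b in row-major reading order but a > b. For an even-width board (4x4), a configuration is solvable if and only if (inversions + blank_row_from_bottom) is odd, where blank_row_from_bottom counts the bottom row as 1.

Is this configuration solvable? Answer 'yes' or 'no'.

Answer: no

Derivation:
Inversions: 47
Blank is in row 3 (0-indexed from top), which is row 1 counting from the bottom (bottom = 1).
47 + 1 = 48, which is even, so the puzzle is not solvable.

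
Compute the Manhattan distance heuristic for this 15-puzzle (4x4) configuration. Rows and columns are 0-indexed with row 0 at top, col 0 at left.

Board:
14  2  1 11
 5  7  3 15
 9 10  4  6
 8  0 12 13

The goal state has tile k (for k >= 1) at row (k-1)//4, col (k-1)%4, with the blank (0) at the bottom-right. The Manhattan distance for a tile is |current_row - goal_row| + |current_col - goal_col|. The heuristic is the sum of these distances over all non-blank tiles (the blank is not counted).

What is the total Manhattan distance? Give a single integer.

Answer: 30

Derivation:
Tile 14: at (0,0), goal (3,1), distance |0-3|+|0-1| = 4
Tile 2: at (0,1), goal (0,1), distance |0-0|+|1-1| = 0
Tile 1: at (0,2), goal (0,0), distance |0-0|+|2-0| = 2
Tile 11: at (0,3), goal (2,2), distance |0-2|+|3-2| = 3
Tile 5: at (1,0), goal (1,0), distance |1-1|+|0-0| = 0
Tile 7: at (1,1), goal (1,2), distance |1-1|+|1-2| = 1
Tile 3: at (1,2), goal (0,2), distance |1-0|+|2-2| = 1
Tile 15: at (1,3), goal (3,2), distance |1-3|+|3-2| = 3
Tile 9: at (2,0), goal (2,0), distance |2-2|+|0-0| = 0
Tile 10: at (2,1), goal (2,1), distance |2-2|+|1-1| = 0
Tile 4: at (2,2), goal (0,3), distance |2-0|+|2-3| = 3
Tile 6: at (2,3), goal (1,1), distance |2-1|+|3-1| = 3
Tile 8: at (3,0), goal (1,3), distance |3-1|+|0-3| = 5
Tile 12: at (3,2), goal (2,3), distance |3-2|+|2-3| = 2
Tile 13: at (3,3), goal (3,0), distance |3-3|+|3-0| = 3
Sum: 4 + 0 + 2 + 3 + 0 + 1 + 1 + 3 + 0 + 0 + 3 + 3 + 5 + 2 + 3 = 30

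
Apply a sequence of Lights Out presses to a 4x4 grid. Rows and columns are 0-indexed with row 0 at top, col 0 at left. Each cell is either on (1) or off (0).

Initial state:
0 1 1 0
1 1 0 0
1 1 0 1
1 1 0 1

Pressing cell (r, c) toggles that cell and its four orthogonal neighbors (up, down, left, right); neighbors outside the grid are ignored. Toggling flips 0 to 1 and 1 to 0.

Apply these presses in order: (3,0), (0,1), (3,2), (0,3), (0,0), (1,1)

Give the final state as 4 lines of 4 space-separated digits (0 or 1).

After press 1 at (3,0):
0 1 1 0
1 1 0 0
0 1 0 1
0 0 0 1

After press 2 at (0,1):
1 0 0 0
1 0 0 0
0 1 0 1
0 0 0 1

After press 3 at (3,2):
1 0 0 0
1 0 0 0
0 1 1 1
0 1 1 0

After press 4 at (0,3):
1 0 1 1
1 0 0 1
0 1 1 1
0 1 1 0

After press 5 at (0,0):
0 1 1 1
0 0 0 1
0 1 1 1
0 1 1 0

After press 6 at (1,1):
0 0 1 1
1 1 1 1
0 0 1 1
0 1 1 0

Answer: 0 0 1 1
1 1 1 1
0 0 1 1
0 1 1 0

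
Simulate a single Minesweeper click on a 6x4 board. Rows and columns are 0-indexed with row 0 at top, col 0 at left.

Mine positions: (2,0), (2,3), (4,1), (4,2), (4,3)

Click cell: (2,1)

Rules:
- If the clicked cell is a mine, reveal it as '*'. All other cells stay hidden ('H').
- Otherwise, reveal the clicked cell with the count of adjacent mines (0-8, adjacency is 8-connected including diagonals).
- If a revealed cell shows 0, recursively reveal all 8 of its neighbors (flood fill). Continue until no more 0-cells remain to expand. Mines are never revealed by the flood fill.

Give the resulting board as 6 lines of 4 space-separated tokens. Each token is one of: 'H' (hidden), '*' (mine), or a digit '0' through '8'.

H H H H
H H H H
H 1 H H
H H H H
H H H H
H H H H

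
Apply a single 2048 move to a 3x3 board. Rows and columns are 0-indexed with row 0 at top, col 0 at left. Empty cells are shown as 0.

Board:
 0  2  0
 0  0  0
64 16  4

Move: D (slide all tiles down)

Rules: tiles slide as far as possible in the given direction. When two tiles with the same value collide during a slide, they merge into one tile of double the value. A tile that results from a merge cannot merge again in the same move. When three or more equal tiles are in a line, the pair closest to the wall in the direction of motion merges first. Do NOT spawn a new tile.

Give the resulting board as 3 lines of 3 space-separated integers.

Slide down:
col 0: [0, 0, 64] -> [0, 0, 64]
col 1: [2, 0, 16] -> [0, 2, 16]
col 2: [0, 0, 4] -> [0, 0, 4]

Answer:  0  0  0
 0  2  0
64 16  4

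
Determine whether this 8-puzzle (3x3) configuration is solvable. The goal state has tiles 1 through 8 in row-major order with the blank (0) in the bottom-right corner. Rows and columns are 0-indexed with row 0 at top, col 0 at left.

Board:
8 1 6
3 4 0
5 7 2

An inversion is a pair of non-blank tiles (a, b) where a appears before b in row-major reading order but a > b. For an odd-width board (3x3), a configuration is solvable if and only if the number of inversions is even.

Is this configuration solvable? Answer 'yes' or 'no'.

Inversions (pairs i<j in row-major order where tile[i] > tile[j] > 0): 15
15 is odd, so the puzzle is not solvable.

Answer: no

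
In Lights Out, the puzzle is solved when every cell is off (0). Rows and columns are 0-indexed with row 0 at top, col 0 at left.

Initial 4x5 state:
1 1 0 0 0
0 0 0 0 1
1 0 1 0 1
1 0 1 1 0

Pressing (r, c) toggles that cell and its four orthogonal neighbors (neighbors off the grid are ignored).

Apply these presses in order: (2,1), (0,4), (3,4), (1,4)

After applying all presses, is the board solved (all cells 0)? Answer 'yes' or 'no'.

Answer: no

Derivation:
After press 1 at (2,1):
1 1 0 0 0
0 1 0 0 1
0 1 0 0 1
1 1 1 1 0

After press 2 at (0,4):
1 1 0 1 1
0 1 0 0 0
0 1 0 0 1
1 1 1 1 0

After press 3 at (3,4):
1 1 0 1 1
0 1 0 0 0
0 1 0 0 0
1 1 1 0 1

After press 4 at (1,4):
1 1 0 1 0
0 1 0 1 1
0 1 0 0 1
1 1 1 0 1

Lights still on: 12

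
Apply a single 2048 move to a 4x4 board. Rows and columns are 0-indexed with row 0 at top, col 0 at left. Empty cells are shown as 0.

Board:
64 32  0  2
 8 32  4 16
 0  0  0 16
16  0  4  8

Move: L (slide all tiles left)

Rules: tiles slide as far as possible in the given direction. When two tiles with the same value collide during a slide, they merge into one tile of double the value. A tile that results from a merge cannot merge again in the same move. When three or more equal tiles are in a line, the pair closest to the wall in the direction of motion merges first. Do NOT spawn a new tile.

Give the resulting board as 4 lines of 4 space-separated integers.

Slide left:
row 0: [64, 32, 0, 2] -> [64, 32, 2, 0]
row 1: [8, 32, 4, 16] -> [8, 32, 4, 16]
row 2: [0, 0, 0, 16] -> [16, 0, 0, 0]
row 3: [16, 0, 4, 8] -> [16, 4, 8, 0]

Answer: 64 32  2  0
 8 32  4 16
16  0  0  0
16  4  8  0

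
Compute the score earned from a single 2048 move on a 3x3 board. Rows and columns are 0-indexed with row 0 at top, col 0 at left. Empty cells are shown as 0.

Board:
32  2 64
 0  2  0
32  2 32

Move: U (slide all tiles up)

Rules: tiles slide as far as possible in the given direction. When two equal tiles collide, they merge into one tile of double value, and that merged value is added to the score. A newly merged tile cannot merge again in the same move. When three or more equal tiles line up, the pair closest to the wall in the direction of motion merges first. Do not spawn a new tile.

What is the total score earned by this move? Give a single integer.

Answer: 68

Derivation:
Slide up:
col 0: [32, 0, 32] -> [64, 0, 0]  score +64 (running 64)
col 1: [2, 2, 2] -> [4, 2, 0]  score +4 (running 68)
col 2: [64, 0, 32] -> [64, 32, 0]  score +0 (running 68)
Board after move:
64  4 64
 0  2 32
 0  0  0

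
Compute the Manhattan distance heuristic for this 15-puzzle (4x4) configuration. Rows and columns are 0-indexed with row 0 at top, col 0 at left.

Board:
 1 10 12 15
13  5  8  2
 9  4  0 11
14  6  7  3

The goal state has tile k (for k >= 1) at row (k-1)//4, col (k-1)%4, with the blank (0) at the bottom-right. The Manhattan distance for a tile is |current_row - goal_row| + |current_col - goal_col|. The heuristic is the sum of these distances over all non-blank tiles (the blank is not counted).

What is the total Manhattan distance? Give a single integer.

Answer: 30

Derivation:
Tile 1: (0,0)->(0,0) = 0
Tile 10: (0,1)->(2,1) = 2
Tile 12: (0,2)->(2,3) = 3
Tile 15: (0,3)->(3,2) = 4
Tile 13: (1,0)->(3,0) = 2
Tile 5: (1,1)->(1,0) = 1
Tile 8: (1,2)->(1,3) = 1
Tile 2: (1,3)->(0,1) = 3
Tile 9: (2,0)->(2,0) = 0
Tile 4: (2,1)->(0,3) = 4
Tile 11: (2,3)->(2,2) = 1
Tile 14: (3,0)->(3,1) = 1
Tile 6: (3,1)->(1,1) = 2
Tile 7: (3,2)->(1,2) = 2
Tile 3: (3,3)->(0,2) = 4
Sum: 0 + 2 + 3 + 4 + 2 + 1 + 1 + 3 + 0 + 4 + 1 + 1 + 2 + 2 + 4 = 30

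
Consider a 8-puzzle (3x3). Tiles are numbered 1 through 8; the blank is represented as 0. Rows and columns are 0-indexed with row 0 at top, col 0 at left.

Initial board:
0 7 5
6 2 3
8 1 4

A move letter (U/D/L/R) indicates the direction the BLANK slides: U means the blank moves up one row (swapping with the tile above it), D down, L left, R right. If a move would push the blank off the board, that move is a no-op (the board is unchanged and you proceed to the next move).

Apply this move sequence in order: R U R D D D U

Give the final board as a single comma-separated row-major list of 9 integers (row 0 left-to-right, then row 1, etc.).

After move 1 (R):
7 0 5
6 2 3
8 1 4

After move 2 (U):
7 0 5
6 2 3
8 1 4

After move 3 (R):
7 5 0
6 2 3
8 1 4

After move 4 (D):
7 5 3
6 2 0
8 1 4

After move 5 (D):
7 5 3
6 2 4
8 1 0

After move 6 (D):
7 5 3
6 2 4
8 1 0

After move 7 (U):
7 5 3
6 2 0
8 1 4

Answer: 7, 5, 3, 6, 2, 0, 8, 1, 4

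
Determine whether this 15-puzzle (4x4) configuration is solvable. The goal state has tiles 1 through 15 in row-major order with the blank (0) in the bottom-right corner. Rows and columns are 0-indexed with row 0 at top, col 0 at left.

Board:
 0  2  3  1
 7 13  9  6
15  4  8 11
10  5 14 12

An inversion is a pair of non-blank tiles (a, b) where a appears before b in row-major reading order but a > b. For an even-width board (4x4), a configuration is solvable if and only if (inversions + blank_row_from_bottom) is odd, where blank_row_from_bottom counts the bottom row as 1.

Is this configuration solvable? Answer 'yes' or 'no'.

Answer: yes

Derivation:
Inversions: 31
Blank is in row 0 (0-indexed from top), which is row 4 counting from the bottom (bottom = 1).
31 + 4 = 35, which is odd, so the puzzle is solvable.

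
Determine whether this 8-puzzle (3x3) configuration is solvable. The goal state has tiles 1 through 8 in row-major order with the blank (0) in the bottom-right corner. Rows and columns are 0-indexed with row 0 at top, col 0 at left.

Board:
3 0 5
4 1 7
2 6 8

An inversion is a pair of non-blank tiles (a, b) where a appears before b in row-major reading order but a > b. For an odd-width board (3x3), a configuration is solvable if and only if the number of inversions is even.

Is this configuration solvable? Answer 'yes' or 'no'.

Inversions (pairs i<j in row-major order where tile[i] > tile[j] > 0): 9
9 is odd, so the puzzle is not solvable.

Answer: no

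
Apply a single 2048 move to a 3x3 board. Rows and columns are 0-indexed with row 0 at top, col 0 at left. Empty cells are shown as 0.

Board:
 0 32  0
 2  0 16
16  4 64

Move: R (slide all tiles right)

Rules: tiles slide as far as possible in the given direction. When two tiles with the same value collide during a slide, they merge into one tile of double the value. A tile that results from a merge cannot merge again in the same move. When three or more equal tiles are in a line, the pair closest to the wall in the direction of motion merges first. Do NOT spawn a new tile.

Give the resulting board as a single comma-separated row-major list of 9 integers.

Slide right:
row 0: [0, 32, 0] -> [0, 0, 32]
row 1: [2, 0, 16] -> [0, 2, 16]
row 2: [16, 4, 64] -> [16, 4, 64]

Answer: 0, 0, 32, 0, 2, 16, 16, 4, 64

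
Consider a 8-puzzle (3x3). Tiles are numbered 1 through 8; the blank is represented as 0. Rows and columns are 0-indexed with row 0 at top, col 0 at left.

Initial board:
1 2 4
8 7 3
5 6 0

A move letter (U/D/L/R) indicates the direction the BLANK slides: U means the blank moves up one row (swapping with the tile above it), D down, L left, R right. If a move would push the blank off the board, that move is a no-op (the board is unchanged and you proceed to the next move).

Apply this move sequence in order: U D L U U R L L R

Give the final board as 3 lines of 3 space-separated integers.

Answer: 1 0 4
8 2 3
5 7 6

Derivation:
After move 1 (U):
1 2 4
8 7 0
5 6 3

After move 2 (D):
1 2 4
8 7 3
5 6 0

After move 3 (L):
1 2 4
8 7 3
5 0 6

After move 4 (U):
1 2 4
8 0 3
5 7 6

After move 5 (U):
1 0 4
8 2 3
5 7 6

After move 6 (R):
1 4 0
8 2 3
5 7 6

After move 7 (L):
1 0 4
8 2 3
5 7 6

After move 8 (L):
0 1 4
8 2 3
5 7 6

After move 9 (R):
1 0 4
8 2 3
5 7 6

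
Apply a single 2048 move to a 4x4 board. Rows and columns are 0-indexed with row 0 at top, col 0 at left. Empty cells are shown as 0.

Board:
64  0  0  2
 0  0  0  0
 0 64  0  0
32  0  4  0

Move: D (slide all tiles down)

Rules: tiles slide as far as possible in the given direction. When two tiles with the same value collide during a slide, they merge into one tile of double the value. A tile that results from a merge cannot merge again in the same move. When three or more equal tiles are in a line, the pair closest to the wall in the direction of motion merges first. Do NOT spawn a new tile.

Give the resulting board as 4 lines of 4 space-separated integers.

Slide down:
col 0: [64, 0, 0, 32] -> [0, 0, 64, 32]
col 1: [0, 0, 64, 0] -> [0, 0, 0, 64]
col 2: [0, 0, 0, 4] -> [0, 0, 0, 4]
col 3: [2, 0, 0, 0] -> [0, 0, 0, 2]

Answer:  0  0  0  0
 0  0  0  0
64  0  0  0
32 64  4  2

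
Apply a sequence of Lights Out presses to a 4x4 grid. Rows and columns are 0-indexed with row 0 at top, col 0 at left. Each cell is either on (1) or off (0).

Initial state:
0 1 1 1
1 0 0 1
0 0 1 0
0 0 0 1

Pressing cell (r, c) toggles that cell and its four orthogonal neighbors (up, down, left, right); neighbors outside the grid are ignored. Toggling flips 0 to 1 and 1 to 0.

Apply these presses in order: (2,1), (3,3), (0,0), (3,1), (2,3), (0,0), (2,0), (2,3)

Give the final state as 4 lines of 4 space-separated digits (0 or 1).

Answer: 0 1 1 1
0 1 0 1
0 1 0 1
0 0 0 0

Derivation:
After press 1 at (2,1):
0 1 1 1
1 1 0 1
1 1 0 0
0 1 0 1

After press 2 at (3,3):
0 1 1 1
1 1 0 1
1 1 0 1
0 1 1 0

After press 3 at (0,0):
1 0 1 1
0 1 0 1
1 1 0 1
0 1 1 0

After press 4 at (3,1):
1 0 1 1
0 1 0 1
1 0 0 1
1 0 0 0

After press 5 at (2,3):
1 0 1 1
0 1 0 0
1 0 1 0
1 0 0 1

After press 6 at (0,0):
0 1 1 1
1 1 0 0
1 0 1 0
1 0 0 1

After press 7 at (2,0):
0 1 1 1
0 1 0 0
0 1 1 0
0 0 0 1

After press 8 at (2,3):
0 1 1 1
0 1 0 1
0 1 0 1
0 0 0 0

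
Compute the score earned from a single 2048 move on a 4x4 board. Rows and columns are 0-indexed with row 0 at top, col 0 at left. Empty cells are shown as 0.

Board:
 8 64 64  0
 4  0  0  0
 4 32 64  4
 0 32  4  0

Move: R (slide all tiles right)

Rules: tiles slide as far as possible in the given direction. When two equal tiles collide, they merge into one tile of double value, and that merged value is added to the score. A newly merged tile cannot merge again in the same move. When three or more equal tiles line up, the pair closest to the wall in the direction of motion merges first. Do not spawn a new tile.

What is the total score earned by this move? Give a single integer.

Answer: 128

Derivation:
Slide right:
row 0: [8, 64, 64, 0] -> [0, 0, 8, 128]  score +128 (running 128)
row 1: [4, 0, 0, 0] -> [0, 0, 0, 4]  score +0 (running 128)
row 2: [4, 32, 64, 4] -> [4, 32, 64, 4]  score +0 (running 128)
row 3: [0, 32, 4, 0] -> [0, 0, 32, 4]  score +0 (running 128)
Board after move:
  0   0   8 128
  0   0   0   4
  4  32  64   4
  0   0  32   4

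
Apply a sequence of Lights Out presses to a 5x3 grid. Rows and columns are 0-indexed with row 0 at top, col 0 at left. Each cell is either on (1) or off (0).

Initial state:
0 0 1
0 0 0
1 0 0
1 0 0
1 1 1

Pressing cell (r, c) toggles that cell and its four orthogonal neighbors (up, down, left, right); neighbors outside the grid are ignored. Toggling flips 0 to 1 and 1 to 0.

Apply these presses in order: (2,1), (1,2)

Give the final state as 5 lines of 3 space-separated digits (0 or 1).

Answer: 0 0 0
0 0 1
0 1 0
1 1 0
1 1 1

Derivation:
After press 1 at (2,1):
0 0 1
0 1 0
0 1 1
1 1 0
1 1 1

After press 2 at (1,2):
0 0 0
0 0 1
0 1 0
1 1 0
1 1 1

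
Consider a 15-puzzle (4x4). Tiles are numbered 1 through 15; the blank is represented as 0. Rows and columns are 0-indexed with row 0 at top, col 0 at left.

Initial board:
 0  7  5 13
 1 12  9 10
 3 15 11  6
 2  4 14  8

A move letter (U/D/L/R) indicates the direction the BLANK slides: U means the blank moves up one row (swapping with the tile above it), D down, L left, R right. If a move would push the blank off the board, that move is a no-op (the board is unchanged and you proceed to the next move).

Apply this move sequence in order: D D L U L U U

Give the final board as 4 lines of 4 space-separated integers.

Answer:  0  7  5 13
 1 12  9 10
 3 15 11  6
 2  4 14  8

Derivation:
After move 1 (D):
 1  7  5 13
 0 12  9 10
 3 15 11  6
 2  4 14  8

After move 2 (D):
 1  7  5 13
 3 12  9 10
 0 15 11  6
 2  4 14  8

After move 3 (L):
 1  7  5 13
 3 12  9 10
 0 15 11  6
 2  4 14  8

After move 4 (U):
 1  7  5 13
 0 12  9 10
 3 15 11  6
 2  4 14  8

After move 5 (L):
 1  7  5 13
 0 12  9 10
 3 15 11  6
 2  4 14  8

After move 6 (U):
 0  7  5 13
 1 12  9 10
 3 15 11  6
 2  4 14  8

After move 7 (U):
 0  7  5 13
 1 12  9 10
 3 15 11  6
 2  4 14  8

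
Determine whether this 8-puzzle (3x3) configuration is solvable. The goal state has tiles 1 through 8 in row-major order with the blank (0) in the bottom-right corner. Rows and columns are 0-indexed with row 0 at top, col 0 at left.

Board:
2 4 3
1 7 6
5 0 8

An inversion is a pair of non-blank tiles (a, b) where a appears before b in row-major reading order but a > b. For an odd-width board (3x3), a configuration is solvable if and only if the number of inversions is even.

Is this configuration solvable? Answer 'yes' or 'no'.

Inversions (pairs i<j in row-major order where tile[i] > tile[j] > 0): 7
7 is odd, so the puzzle is not solvable.

Answer: no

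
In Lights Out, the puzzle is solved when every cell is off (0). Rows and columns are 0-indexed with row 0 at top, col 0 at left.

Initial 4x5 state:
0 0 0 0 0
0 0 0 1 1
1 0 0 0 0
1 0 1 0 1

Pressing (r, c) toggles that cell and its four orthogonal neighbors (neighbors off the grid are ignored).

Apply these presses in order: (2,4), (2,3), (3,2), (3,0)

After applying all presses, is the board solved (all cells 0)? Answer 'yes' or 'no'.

After press 1 at (2,4):
0 0 0 0 0
0 0 0 1 0
1 0 0 1 1
1 0 1 0 0

After press 2 at (2,3):
0 0 0 0 0
0 0 0 0 0
1 0 1 0 0
1 0 1 1 0

After press 3 at (3,2):
0 0 0 0 0
0 0 0 0 0
1 0 0 0 0
1 1 0 0 0

After press 4 at (3,0):
0 0 0 0 0
0 0 0 0 0
0 0 0 0 0
0 0 0 0 0

Lights still on: 0

Answer: yes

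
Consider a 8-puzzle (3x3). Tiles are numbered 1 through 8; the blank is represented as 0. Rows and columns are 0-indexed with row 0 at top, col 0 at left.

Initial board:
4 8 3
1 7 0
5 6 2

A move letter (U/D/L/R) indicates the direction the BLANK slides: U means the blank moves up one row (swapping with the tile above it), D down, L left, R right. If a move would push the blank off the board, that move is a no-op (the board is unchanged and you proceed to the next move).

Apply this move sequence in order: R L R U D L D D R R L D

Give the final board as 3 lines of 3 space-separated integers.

Answer: 4 8 3
1 6 7
5 0 2

Derivation:
After move 1 (R):
4 8 3
1 7 0
5 6 2

After move 2 (L):
4 8 3
1 0 7
5 6 2

After move 3 (R):
4 8 3
1 7 0
5 6 2

After move 4 (U):
4 8 0
1 7 3
5 6 2

After move 5 (D):
4 8 3
1 7 0
5 6 2

After move 6 (L):
4 8 3
1 0 7
5 6 2

After move 7 (D):
4 8 3
1 6 7
5 0 2

After move 8 (D):
4 8 3
1 6 7
5 0 2

After move 9 (R):
4 8 3
1 6 7
5 2 0

After move 10 (R):
4 8 3
1 6 7
5 2 0

After move 11 (L):
4 8 3
1 6 7
5 0 2

After move 12 (D):
4 8 3
1 6 7
5 0 2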